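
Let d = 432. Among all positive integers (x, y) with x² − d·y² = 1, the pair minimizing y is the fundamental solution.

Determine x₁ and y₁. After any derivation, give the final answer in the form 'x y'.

[20; 1,3,1,1,1,3,1,40] for √432; ℓ=8 ⇒ convergent index 7
step 0: (20, 1)  from 20·(1,0) + (0,1)
…
step 6: (1060, 51)  from 3·(291,14) + (187,9)
step 7: (1351, 65)  from 1·(1060,51) + (291,14)
(x₁, y₁) = (1351, 65);  1351² − 432·65² = 1 ✓

1351 65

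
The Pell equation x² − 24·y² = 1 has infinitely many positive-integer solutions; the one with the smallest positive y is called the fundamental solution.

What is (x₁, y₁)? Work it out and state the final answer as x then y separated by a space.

5 1

√24 = [4; 1,8, …], period ℓ=2 (even) → k=1
k=0  a_k=4  p_k/q_k = 4/1
k=1  a_k=1  p_k/q_k = 5/1
→ (5, 1).  Check: 5²=25, 24·1²=24, difference 1.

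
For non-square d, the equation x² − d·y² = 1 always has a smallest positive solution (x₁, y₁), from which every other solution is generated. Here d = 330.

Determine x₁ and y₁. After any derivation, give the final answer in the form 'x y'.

d=330: √d = [18; 6,36] (ℓ=2, even), read p_1/q_1
i=0: a=18 ⇒ p=18, q=1
i=1: a=6 ⇒ p=109, q=6
fundamental: x₁=109, y₁=6  (since 11881 − 330·36 = 1)

109 6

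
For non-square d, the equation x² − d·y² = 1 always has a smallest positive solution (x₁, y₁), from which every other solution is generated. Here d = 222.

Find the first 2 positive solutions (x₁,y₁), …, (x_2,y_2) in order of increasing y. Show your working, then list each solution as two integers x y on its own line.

√222 → a₀=14, period (1,8,1,28); ℓ=4 even so k=3
step 0: (14, 1)  from 14·(1,0) + (0,1)
…
step 2: (134, 9)  from 8·(15,1) + (14,1)
step 3: (149, 10)  from 1·(134,9) + (15,1)
fundamental: x₁=149, y₁=10  (since 22201 − 222·100 = 1)
n=2: (149,10)∘(149,10) = (149·149+222·10·10, 149·10+10·149) = (44401,2980)

149 10
44401 2980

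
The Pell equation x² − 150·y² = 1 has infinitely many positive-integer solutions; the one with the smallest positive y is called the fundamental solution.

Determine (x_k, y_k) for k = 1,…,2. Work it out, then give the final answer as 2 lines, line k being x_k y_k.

49 4
4801 392

[12; 4,24] for √150; ℓ=2 ⇒ convergent index 1
i=0: a=12 ⇒ p=12, q=1
i=1: a=4 ⇒ p=49, q=4
→ (49, 4).  Check: 49²=2401, 150·4²=2400, difference 1.
k=2:  x_2 = 49·49+150·4·4 = 4801,  y_2 = 49·4+4·49 = 392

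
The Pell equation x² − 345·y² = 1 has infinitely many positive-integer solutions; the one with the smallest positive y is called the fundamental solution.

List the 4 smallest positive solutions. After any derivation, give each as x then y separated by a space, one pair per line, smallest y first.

6761 364
91422241 4922008
1236211536041 66555391812
16716052298924161 899962003159856

[18; 1,1,2,1,6,1,2,1,1,36] for √345; ℓ=10 ⇒ convergent index 9
a_0=18:  p_0=18·1+0=18,  q_0=18·0+1=1
a_1=1:  p_1=1·18+1=19,  q_1=1·1+0=1
a_2=1:  p_2=1·19+18=37,  q_2=1·1+1=2
a_3=2:  p_3=2·37+19=93,  q_3=2·2+1=5
…
a_6=1:  p_6=1·873+130=1003,  q_6=1·47+7=54
a_7=2:  p_7=2·1003+873=2879,  q_7=2·54+47=155
a_8=1:  p_8=1·2879+1003=3882,  q_8=1·155+54=209
a_9=1:  p_9=1·3882+2879=6761,  q_9=1·209+155=364
(x₁, y₁) = (6761, 364);  6761² − 345·364² = 1 ✓
(6761+364√345)^2 = 91422241 + 4922008√345
(6761+364√345)^3 = 1236211536041 + 66555391812√345
(6761+364√345)^4 = 16716052298924161 + 899962003159856√345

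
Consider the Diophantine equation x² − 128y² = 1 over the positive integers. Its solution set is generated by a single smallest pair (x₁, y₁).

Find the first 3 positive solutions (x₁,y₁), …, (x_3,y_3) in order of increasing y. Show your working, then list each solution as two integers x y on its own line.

[11; 3,5,3,22] for √128; ℓ=4 ⇒ convergent index 3
k=0  a_k=11  p_k/q_k = 11/1
k=1  a_k=3  p_k/q_k = 34/3
k=2  a_k=5  p_k/q_k = 181/16
k=3  a_k=3  p_k/q_k = 577/51
fundamental: x₁=577, y₁=51  (since 332929 − 128·2601 = 1)
k=2:  x_2 = 577·577+128·51·51 = 665857,  y_2 = 577·51+51·577 = 58854
k=3:  x_3 = 577·665857+128·51·58854 = 768398401,  y_3 = 577·58854+51·665857 = 67917465

577 51
665857 58854
768398401 67917465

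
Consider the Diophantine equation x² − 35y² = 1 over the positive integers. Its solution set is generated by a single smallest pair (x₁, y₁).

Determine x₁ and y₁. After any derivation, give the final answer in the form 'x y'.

6 1

√35 → a₀=5, period (1,10); ℓ=2 even so k=1
i=0: a=5 ⇒ p=5, q=1
i=1: a=1 ⇒ p=6, q=1
fundamental: x₁=6, y₁=1  (since 36 − 35·1 = 1)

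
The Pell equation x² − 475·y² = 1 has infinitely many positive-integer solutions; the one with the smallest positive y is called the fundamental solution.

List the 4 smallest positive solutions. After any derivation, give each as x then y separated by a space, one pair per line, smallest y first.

√475 = [21; 1,3,1,6,2,6,1,3,1,42, …], period ℓ=10 (even) → k=9
i=0: a=21 ⇒ p=21, q=1
i=1: a=1 ⇒ p=22, q=1
…
i=6: a=6 ⇒ p=10287, q=472
…
i=8: a=3 ⇒ p=45921, q=2107
i=9: a=1 ⇒ p=57799, q=2652
(x₁, y₁) = (57799, 2652);  57799² − 475·2652² = 1 ✓
(x_2, y_2) = (57799·57799 + 475·2652·2652, 57799·2652 + 2652·57799) = (6681448801, 306565896)
(x_3, y_3) = (57799·6681448801 + 475·2652·306565896, 57799·306565896 + 2652·6681448801) = (772362118440199, 35438404443156)
(x_4, y_4) = (57799·772362118440199 + 475·2652·35438404443156, 57799·35438404443156 + 2652·772362118440199) = (89283516160768675201, 4096608676513381392)

57799 2652
6681448801 306565896
772362118440199 35438404443156
89283516160768675201 4096608676513381392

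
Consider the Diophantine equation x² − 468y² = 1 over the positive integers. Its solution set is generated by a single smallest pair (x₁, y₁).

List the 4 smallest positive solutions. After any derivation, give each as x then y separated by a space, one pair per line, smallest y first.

649 30
842401 38940
1093435849 50544090
1419278889601 65606189880

√468 → a₀=21, period (1,1,1,2,1,1,1,42); ℓ=8 even so k=7
k=0  a_k=21  p_k/q_k = 21/1
k=1  a_k=1  p_k/q_k = 22/1
…
k=3  a_k=1  p_k/q_k = 65/3
k=4  a_k=2  p_k/q_k = 173/8
…
k=6  a_k=1  p_k/q_k = 411/19
k=7  a_k=1  p_k/q_k = 649/30
→ (649, 30).  Check: 649²=421201, 468·30²=421200, difference 1.
n=2: (649,30)∘(649,30) = (649·649+468·30·30, 649·30+30·649) = (842401,38940)
n=3: (842401,38940)∘(649,30) = (649·842401+468·30·38940, 649·38940+30·842401) = (1093435849,50544090)
n=4: (1093435849,50544090)∘(649,30) = (649·1093435849+468·30·50544090, 649·50544090+30·1093435849) = (1419278889601,65606189880)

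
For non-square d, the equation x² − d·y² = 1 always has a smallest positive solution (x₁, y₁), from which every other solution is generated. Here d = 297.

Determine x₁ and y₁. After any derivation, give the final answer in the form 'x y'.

48599 2820

√297 → a₀=17, period (4,3,1,1,2,1,1,3,4,34); ℓ=10 even so k=9
a_0=17:  p_0=17·1+0=17,  q_0=17·0+1=1
…
a_7=1:  p_7=1·1844+1327=3171,  q_7=1·107+77=184
a_8=3:  p_8=3·3171+1844=11357,  q_8=3·184+107=659
a_9=4:  p_9=4·11357+3171=48599,  q_9=4·659+184=2820
→ (48599, 2820).  Check: 48599²=2361862801, 297·2820²=2361862800, difference 1.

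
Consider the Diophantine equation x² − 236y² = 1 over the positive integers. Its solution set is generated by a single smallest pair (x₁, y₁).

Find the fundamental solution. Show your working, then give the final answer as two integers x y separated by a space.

[15; 2,1,3,5,1,6,1,5,3,1,2,30] for √236; ℓ=12 ⇒ convergent index 11
a_0=15:  p_0=15·1+0=15,  q_0=15·0+1=1
a_1=2:  p_1=2·15+1=31,  q_1=2·1+0=2
…
a_3=3:  p_3=3·46+31=169,  q_3=3·3+2=11
a_4=5:  p_4=5·169+46=891,  q_4=5·11+3=58
…
a_6=6:  p_6=6·1060+891=7251,  q_6=6·69+58=472
a_7=1:  p_7=1·7251+1060=8311,  q_7=1·472+69=541
…
a_10=1:  p_10=1·154729+48806=203535,  q_10=1·10072+3177=13249
a_11=2:  p_11=2·203535+154729=561799,  q_11=2·13249+10072=36570
(x₁, y₁) = (561799, 36570);  561799² − 236·36570² = 1 ✓

561799 36570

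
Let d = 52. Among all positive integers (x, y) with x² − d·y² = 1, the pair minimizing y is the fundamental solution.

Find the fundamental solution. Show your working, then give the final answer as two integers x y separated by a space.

649 90

√52 = [7; 4,1,2,1,4,14, …], period ℓ=6 (even) → k=5
k=0  a_k=7  p_k/q_k = 7/1
k=1  a_k=4  p_k/q_k = 29/4
k=2  a_k=1  p_k/q_k = 36/5
k=3  a_k=2  p_k/q_k = 101/14
k=4  a_k=1  p_k/q_k = 137/19
k=5  a_k=4  p_k/q_k = 649/90
→ (649, 90).  Check: 649²=421201, 52·90²=421200, difference 1.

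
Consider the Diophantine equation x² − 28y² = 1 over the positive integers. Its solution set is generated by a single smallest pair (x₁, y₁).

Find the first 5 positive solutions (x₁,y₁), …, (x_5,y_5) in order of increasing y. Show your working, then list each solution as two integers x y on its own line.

√28 = [5; 3,2,3,10, …], period ℓ=4 (even) → k=3
step 0: (5, 1)  from 5·(1,0) + (0,1)
step 1: (16, 3)  from 3·(5,1) + (1,0)
step 2: (37, 7)  from 2·(16,3) + (5,1)
step 3: (127, 24)  from 3·(37,7) + (16,3)
(x₁, y₁) = (127, 24);  127² − 28·24² = 1 ✓
n=2: (127,24)∘(127,24) = (127·127+28·24·24, 127·24+24·127) = (32257,6096)
n=3: (32257,6096)∘(127,24) = (127·32257+28·24·6096, 127·6096+24·32257) = (8193151,1548360)
n=4: (8193151,1548360)∘(127,24) = (127·8193151+28·24·1548360, 127·1548360+24·8193151) = (2081028097,393277344)
n=5: (2081028097,393277344)∘(127,24) = (127·2081028097+28·24·393277344, 127·393277344+24·2081028097) = (528572943487,99890897016)

127 24
32257 6096
8193151 1548360
2081028097 393277344
528572943487 99890897016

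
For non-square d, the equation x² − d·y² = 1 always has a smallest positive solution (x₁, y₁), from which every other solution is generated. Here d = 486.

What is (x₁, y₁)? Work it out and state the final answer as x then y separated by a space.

d=486: √d = [22; 22,44] (ℓ=2, even), read p_1/q_1
i=0: a=22 ⇒ p=22, q=1
i=1: a=22 ⇒ p=485, q=22
(x₁, y₁) = (485, 22);  485² − 486·22² = 1 ✓

485 22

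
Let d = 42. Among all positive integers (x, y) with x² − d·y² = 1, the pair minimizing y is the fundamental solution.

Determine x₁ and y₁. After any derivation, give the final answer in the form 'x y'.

13 2

d=42: √d = [6; 2,12] (ℓ=2, even), read p_1/q_1
i=0: a=6 ⇒ p=6, q=1
i=1: a=2 ⇒ p=13, q=2
→ (13, 2).  Check: 13²=169, 42·2²=168, difference 1.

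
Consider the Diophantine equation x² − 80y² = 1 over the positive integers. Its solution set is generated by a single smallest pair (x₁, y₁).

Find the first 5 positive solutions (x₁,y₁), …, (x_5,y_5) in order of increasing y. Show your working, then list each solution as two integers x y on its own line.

[8; 1,16] for √80; ℓ=2 ⇒ convergent index 1
i=0: a=8 ⇒ p=8, q=1
i=1: a=1 ⇒ p=9, q=1
→ (9, 1).  Check: 9²=81, 80·1²=80, difference 1.
n=2: (9,1)∘(9,1) = (9·9+80·1·1, 9·1+1·9) = (161,18)
n=3: (161,18)∘(9,1) = (9·161+80·1·18, 9·18+1·161) = (2889,323)
n=4: (2889,323)∘(9,1) = (9·2889+80·1·323, 9·323+1·2889) = (51841,5796)
n=5: (51841,5796)∘(9,1) = (9·51841+80·1·5796, 9·5796+1·51841) = (930249,104005)

9 1
161 18
2889 323
51841 5796
930249 104005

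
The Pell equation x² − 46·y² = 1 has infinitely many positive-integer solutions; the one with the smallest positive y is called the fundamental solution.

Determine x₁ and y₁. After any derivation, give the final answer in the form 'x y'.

24335 3588

d=46: √d = [6; 1,3,1,1,2,6,2,1,1,3,1,12] (ℓ=12, even), read p_11/q_11
i=0: a=6 ⇒ p=6, q=1
…
i=2: a=3 ⇒ p=27, q=4
…
i=4: a=1 ⇒ p=61, q=9
…
i=6: a=6 ⇒ p=997, q=147
i=7: a=2 ⇒ p=2150, q=317
i=8: a=1 ⇒ p=3147, q=464
…
i=10: a=3 ⇒ p=19038, q=2807
i=11: a=1 ⇒ p=24335, q=3588
fundamental: x₁=24335, y₁=3588  (since 592192225 − 46·12873744 = 1)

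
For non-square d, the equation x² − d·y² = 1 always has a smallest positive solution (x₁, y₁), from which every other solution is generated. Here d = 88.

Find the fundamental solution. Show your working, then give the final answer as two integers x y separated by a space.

197 21

√88 → a₀=9, period (2,1,1,1,2,18); ℓ=6 even so k=5
k=0  a_k=9  p_k/q_k = 9/1
k=1  a_k=2  p_k/q_k = 19/2
…
k=4  a_k=1  p_k/q_k = 75/8
k=5  a_k=2  p_k/q_k = 197/21
→ (197, 21).  Check: 197²=38809, 88·21²=38808, difference 1.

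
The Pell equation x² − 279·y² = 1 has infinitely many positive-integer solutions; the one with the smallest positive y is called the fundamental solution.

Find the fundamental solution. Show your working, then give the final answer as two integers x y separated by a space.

1520 91

[16; 1,2,2,1,2,2,1,32] for √279; ℓ=8 ⇒ convergent index 7
a_0=16:  p_0=16·1+0=16,  q_0=16·0+1=1
a_1=1:  p_1=1·16+1=17,  q_1=1·1+0=1
a_2=2:  p_2=2·17+16=50,  q_2=2·1+1=3
a_3=2:  p_3=2·50+17=117,  q_3=2·3+1=7
…
a_5=2:  p_5=2·167+117=451,  q_5=2·10+7=27
a_6=2:  p_6=2·451+167=1069,  q_6=2·27+10=64
a_7=1:  p_7=1·1069+451=1520,  q_7=1·64+27=91
→ (1520, 91).  Check: 1520²=2310400, 279·91²=2310399, difference 1.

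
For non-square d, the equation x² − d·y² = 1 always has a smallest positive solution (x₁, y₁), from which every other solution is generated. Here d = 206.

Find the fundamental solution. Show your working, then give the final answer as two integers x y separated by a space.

[14; 2,1,5,14,5,1,2,28] for √206; ℓ=8 ⇒ convergent index 7
k=0  a_k=14  p_k/q_k = 14/1
k=1  a_k=2  p_k/q_k = 29/2
k=2  a_k=1  p_k/q_k = 43/3
k=3  a_k=5  p_k/q_k = 244/17
k=4  a_k=14  p_k/q_k = 3459/241
k=5  a_k=5  p_k/q_k = 17539/1222
k=6  a_k=1  p_k/q_k = 20998/1463
k=7  a_k=2  p_k/q_k = 59535/4148
fundamental: x₁=59535, y₁=4148  (since 3544416225 − 206·17205904 = 1)

59535 4148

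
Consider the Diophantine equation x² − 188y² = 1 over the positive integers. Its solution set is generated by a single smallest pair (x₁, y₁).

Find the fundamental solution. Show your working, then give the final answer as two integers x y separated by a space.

4607 336

√188 → a₀=13, period (1,2,2,6,2,2,1,26); ℓ=8 even so k=7
step 0: (13, 1)  from 13·(1,0) + (0,1)
…
step 2: (41, 3)  from 2·(14,1) + (13,1)
step 3: (96, 7)  from 2·(41,3) + (14,1)
…
step 5: (1330, 97)  from 2·(617,45) + (96,7)
step 6: (3277, 239)  from 2·(1330,97) + (617,45)
step 7: (4607, 336)  from 1·(3277,239) + (1330,97)
(x₁, y₁) = (4607, 336);  4607² − 188·336² = 1 ✓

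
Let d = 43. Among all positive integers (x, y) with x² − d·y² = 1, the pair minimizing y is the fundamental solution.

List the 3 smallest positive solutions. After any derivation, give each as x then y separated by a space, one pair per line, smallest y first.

3482 531
24248647 3697884
168867574226 25752063645

√43 = [6; 1,1,3,1,5,1,3,1,1,12, …], period ℓ=10 (even) → k=9
a_0=6:  p_0=6·1+0=6,  q_0=6·0+1=1
…
a_2=1:  p_2=1·7+6=13,  q_2=1·1+1=2
a_3=3:  p_3=3·13+7=46,  q_3=3·2+1=7
a_4=1:  p_4=1·46+13=59,  q_4=1·7+2=9
…
a_6=1:  p_6=1·341+59=400,  q_6=1·52+9=61
a_7=3:  p_7=3·400+341=1541,  q_7=3·61+52=235
a_8=1:  p_8=1·1541+400=1941,  q_8=1·235+61=296
a_9=1:  p_9=1·1941+1541=3482,  q_9=1·296+235=531
fundamental: x₁=3482, y₁=531  (since 12124324 − 43·281961 = 1)
n=2: (3482,531)∘(3482,531) = (3482·3482+43·531·531, 3482·531+531·3482) = (24248647,3697884)
n=3: (24248647,3697884)∘(3482,531) = (3482·24248647+43·531·3697884, 3482·3697884+531·24248647) = (168867574226,25752063645)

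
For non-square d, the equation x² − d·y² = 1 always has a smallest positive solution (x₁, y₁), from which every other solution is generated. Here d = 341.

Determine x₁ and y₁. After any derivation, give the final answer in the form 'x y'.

d=341: √d = [18; 2,6,1,8,2,…,6,2,36] (ℓ=14, even), read p_13/q_13
k=0  a_k=18  p_k/q_k = 18/1
…
k=2  a_k=6  p_k/q_k = 240/13
k=3  a_k=1  p_k/q_k = 277/15
…
k=5  a_k=2  p_k/q_k = 5189/281
k=6  a_k=1  p_k/q_k = 7645/414
k=7  a_k=2  p_k/q_k = 20479/1109
…
k=9  a_k=2  p_k/q_k = 76727/4155
…
k=12  a_k=6  p_k/q_k = 4953942/268271
k=13  a_k=2  p_k/q_k = 10626551/575460
(x₁, y₁) = (10626551, 575460);  10626551² − 341·575460² = 1 ✓

10626551 575460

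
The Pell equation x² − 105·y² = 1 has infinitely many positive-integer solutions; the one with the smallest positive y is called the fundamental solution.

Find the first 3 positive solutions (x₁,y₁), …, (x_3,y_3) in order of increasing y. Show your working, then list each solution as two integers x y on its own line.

√105 → a₀=10, period (4,20); ℓ=2 even so k=1
step 0: (10, 1)  from 10·(1,0) + (0,1)
step 1: (41, 4)  from 4·(10,1) + (1,0)
(x₁, y₁) = (41, 4);  41² − 105·4² = 1 ✓
n=2: (41,4)∘(41,4) = (41·41+105·4·4, 41·4+4·41) = (3361,328)
n=3: (3361,328)∘(41,4) = (41·3361+105·4·328, 41·328+4·3361) = (275561,26892)

41 4
3361 328
275561 26892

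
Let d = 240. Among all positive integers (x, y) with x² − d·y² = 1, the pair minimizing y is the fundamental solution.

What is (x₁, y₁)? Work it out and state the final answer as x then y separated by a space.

31 2

[15; 2,30] for √240; ℓ=2 ⇒ convergent index 1
k=0  a_k=15  p_k/q_k = 15/1
k=1  a_k=2  p_k/q_k = 31/2
→ (31, 2).  Check: 31²=961, 240·2²=960, difference 1.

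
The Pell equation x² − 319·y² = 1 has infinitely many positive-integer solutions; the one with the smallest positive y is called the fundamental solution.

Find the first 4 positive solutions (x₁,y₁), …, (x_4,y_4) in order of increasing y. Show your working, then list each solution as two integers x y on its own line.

12901780 722361
332911854336799 18639485405160
8590311008090840302660 480965080021169647239
221660605515932150288251132801 12410611300231033623224965680

√319 = [17; 1,6,5,1,4,…,6,1,34, …], period ℓ=14 (even) → k=13
step 0: (17, 1)  from 17·(1,0) + (0,1)
step 1: (18, 1)  from 1·(17,1) + (1,0)
step 2: (125, 7)  from 6·(18,1) + (17,1)
step 3: (643, 36)  from 5·(125,7) + (18,1)
step 4: (768, 43)  from 1·(643,36) + (125,7)
step 5: (3715, 208)  from 4·(768,43) + (643,36)
step 6: (11913, 667)  from 3·(3715,208) + (768,43)
step 7: (15628, 875)  from 1·(11913,667) + (3715,208)
step 8: (58797, 3292)  from 3·(15628,875) + (11913,667)
step 9: (250816, 14043)  from 4·(58797,3292) + (15628,875)
step 10: (309613, 17335)  from 1·(250816,14043) + (58797,3292)
step 11: (1798881, 100718)  from 5·(309613,17335) + (250816,14043)
step 12: (11102899, 621643)  from 6·(1798881,100718) + (309613,17335)
step 13: (12901780, 722361)  from 1·(11102899,621643) + (1798881,100718)
fundamental: x₁=12901780, y₁=722361  (since 166455927168400 − 319·521805414321 = 1)
(x_2, y_2) = (12901780·12901780 + 319·722361·722361, 12901780·722361 + 722361·12901780) = (332911854336799, 18639485405160)
(x_3, y_3) = (12901780·332911854336799 + 319·722361·18639485405160, 12901780·18639485405160 + 722361·332911854336799) = (8590311008090840302660, 480965080021169647239)
(x_4, y_4) = (12901780·8590311008090840302660 + 319·722361·480965080021169647239, 12901780·480965080021169647239 + 722361·8590311008090840302660) = (221660605515932150288251132801, 12410611300231033623224965680)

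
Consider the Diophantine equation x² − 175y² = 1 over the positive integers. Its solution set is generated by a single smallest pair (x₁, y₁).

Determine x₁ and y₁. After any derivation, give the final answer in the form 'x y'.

d=175: √d = [13; 4,2,1,2,4,26] (ℓ=6, even), read p_5/q_5
a_0=13:  p_0=13·1+0=13,  q_0=13·0+1=1
…
a_3=1:  p_3=1·119+53=172,  q_3=1·9+4=13
a_4=2:  p_4=2·172+119=463,  q_4=2·13+9=35
a_5=4:  p_5=4·463+172=2024,  q_5=4·35+13=153
(x₁, y₁) = (2024, 153);  2024² − 175·153² = 1 ✓

2024 153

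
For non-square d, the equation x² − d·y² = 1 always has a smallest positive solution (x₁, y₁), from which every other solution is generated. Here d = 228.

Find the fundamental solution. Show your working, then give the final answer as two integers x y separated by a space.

151 10

√228 = [15; 10,30, …], period ℓ=2 (even) → k=1
k=0  a_k=15  p_k/q_k = 15/1
k=1  a_k=10  p_k/q_k = 151/10
→ (151, 10).  Check: 151²=22801, 228·10²=22800, difference 1.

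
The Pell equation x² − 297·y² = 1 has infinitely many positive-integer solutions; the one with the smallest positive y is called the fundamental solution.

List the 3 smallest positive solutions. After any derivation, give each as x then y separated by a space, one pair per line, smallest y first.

[17; 4,3,1,1,2,1,1,3,4,34] for √297; ℓ=10 ⇒ convergent index 9
i=0: a=17 ⇒ p=17, q=1
i=1: a=4 ⇒ p=69, q=4
i=2: a=3 ⇒ p=224, q=13
i=3: a=1 ⇒ p=293, q=17
…
i=5: a=2 ⇒ p=1327, q=77
i=6: a=1 ⇒ p=1844, q=107
i=7: a=1 ⇒ p=3171, q=184
i=8: a=3 ⇒ p=11357, q=659
i=9: a=4 ⇒ p=48599, q=2820
fundamental: x₁=48599, y₁=2820  (since 2361862801 − 297·7952400 = 1)
k=2:  x_2 = 48599·48599+297·2820·2820 = 4723725601,  y_2 = 48599·2820+2820·48599 = 274098360
k=3:  x_3 = 48599·4723725601+297·2820·274098360 = 459136680917399,  y_3 = 48599·274098360+2820·4723725601 = 26641812392460

48599 2820
4723725601 274098360
459136680917399 26641812392460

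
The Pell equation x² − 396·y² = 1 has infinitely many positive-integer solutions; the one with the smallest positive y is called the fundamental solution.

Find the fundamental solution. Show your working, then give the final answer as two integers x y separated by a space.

d=396: √d = [19; 1,8,1,38] (ℓ=4, even), read p_3/q_3
a_0=19:  p_0=19·1+0=19,  q_0=19·0+1=1
a_1=1:  p_1=1·19+1=20,  q_1=1·1+0=1
a_2=8:  p_2=8·20+19=179,  q_2=8·1+1=9
a_3=1:  p_3=1·179+20=199,  q_3=1·9+1=10
fundamental: x₁=199, y₁=10  (since 39601 − 396·100 = 1)

199 10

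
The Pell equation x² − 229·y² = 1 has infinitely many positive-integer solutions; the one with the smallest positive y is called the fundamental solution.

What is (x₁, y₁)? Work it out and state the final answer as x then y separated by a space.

d=229: √d = [15; 7,1,1,7,30] (ℓ=5, odd), read p_9/q_9
k=0  a_k=15  p_k/q_k = 15/1
k=1  a_k=7  p_k/q_k = 106/7
…
k=3  a_k=1  p_k/q_k = 227/15
…
k=5  a_k=30  p_k/q_k = 51527/3405
k=6  a_k=7  p_k/q_k = 362399/23948
k=7  a_k=1  p_k/q_k = 413926/27353
k=8  a_k=1  p_k/q_k = 776325/51301
k=9  a_k=7  p_k/q_k = 5848201/386460
→ (5848201, 386460).  Check: 5848201²=34201454936401, 229·386460²=34201454936400, difference 1.

5848201 386460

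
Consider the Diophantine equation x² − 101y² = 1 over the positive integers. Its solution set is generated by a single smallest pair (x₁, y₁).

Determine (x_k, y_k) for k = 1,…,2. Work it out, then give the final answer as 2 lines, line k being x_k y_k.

201 20
80801 8040

√101 = [10; 20, …], period ℓ=1 (odd) → k=1
a_0=10:  p_0=10·1+0=10,  q_0=10·0+1=1
a_1=20:  p_1=20·10+1=201,  q_1=20·1+0=20
→ (201, 20).  Check: 201²=40401, 101·20²=40400, difference 1.
n=2: (201,20)∘(201,20) = (201·201+101·20·20, 201·20+20·201) = (80801,8040)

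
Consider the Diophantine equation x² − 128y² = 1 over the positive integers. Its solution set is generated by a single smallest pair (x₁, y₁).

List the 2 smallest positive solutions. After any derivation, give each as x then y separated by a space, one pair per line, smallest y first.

√128 = [11; 3,5,3,22, …], period ℓ=4 (even) → k=3
k=0  a_k=11  p_k/q_k = 11/1
k=1  a_k=3  p_k/q_k = 34/3
k=2  a_k=5  p_k/q_k = 181/16
k=3  a_k=3  p_k/q_k = 577/51
fundamental: x₁=577, y₁=51  (since 332929 − 128·2601 = 1)
(577+51√128)^2 = 665857 + 58854√128

577 51
665857 58854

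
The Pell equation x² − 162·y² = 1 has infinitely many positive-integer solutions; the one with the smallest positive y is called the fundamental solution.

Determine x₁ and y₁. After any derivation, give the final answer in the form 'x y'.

19601 1540

[12; 1,2,1,2,12,2,1,2,1,24] for √162; ℓ=10 ⇒ convergent index 9
k=0  a_k=12  p_k/q_k = 12/1
k=1  a_k=1  p_k/q_k = 13/1
k=2  a_k=2  p_k/q_k = 38/3
k=3  a_k=1  p_k/q_k = 51/4
k=4  a_k=2  p_k/q_k = 140/11
…
k=6  a_k=2  p_k/q_k = 3602/283
k=7  a_k=1  p_k/q_k = 5333/419
k=8  a_k=2  p_k/q_k = 14268/1121
k=9  a_k=1  p_k/q_k = 19601/1540
(x₁, y₁) = (19601, 1540);  19601² − 162·1540² = 1 ✓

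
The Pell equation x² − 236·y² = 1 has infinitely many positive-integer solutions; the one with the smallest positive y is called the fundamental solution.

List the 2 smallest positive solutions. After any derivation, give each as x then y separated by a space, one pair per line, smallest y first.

√236 → a₀=15, period (2,1,3,5,1,6,1,5,3,1,2,30); ℓ=12 even so k=11
step 0: (15, 1)  from 15·(1,0) + (0,1)
step 1: (31, 2)  from 2·(15,1) + (1,0)
…
step 5: (1060, 69)  from 1·(891,58) + (169,11)
step 6: (7251, 472)  from 6·(1060,69) + (891,58)
step 7: (8311, 541)  from 1·(7251,472) + (1060,69)
…
step 10: (203535, 13249)  from 1·(154729,10072) + (48806,3177)
step 11: (561799, 36570)  from 2·(203535,13249) + (154729,10072)
→ (561799, 36570).  Check: 561799²=315618116401, 236·36570²=315618116400, difference 1.
k=2:  x_2 = 561799·561799+236·36570·36570 = 631236232801,  y_2 = 561799·36570+36570·561799 = 41089978860

561799 36570
631236232801 41089978860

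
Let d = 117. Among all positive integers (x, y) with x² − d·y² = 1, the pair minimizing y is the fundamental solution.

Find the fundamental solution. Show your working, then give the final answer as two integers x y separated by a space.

649 60

√117 = [10; 1,4,2,4,1,20, …], period ℓ=6 (even) → k=5
k=0  a_k=10  p_k/q_k = 10/1
k=1  a_k=1  p_k/q_k = 11/1
…
k=4  a_k=4  p_k/q_k = 530/49
k=5  a_k=1  p_k/q_k = 649/60
(x₁, y₁) = (649, 60);  649² − 117·60² = 1 ✓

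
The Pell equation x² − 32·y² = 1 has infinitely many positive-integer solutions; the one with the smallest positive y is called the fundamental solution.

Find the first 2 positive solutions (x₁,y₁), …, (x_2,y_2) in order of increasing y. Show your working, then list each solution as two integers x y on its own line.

√32 = [5; 1,1,1,10, …], period ℓ=4 (even) → k=3
step 0: (5, 1)  from 5·(1,0) + (0,1)
step 1: (6, 1)  from 1·(5,1) + (1,0)
step 2: (11, 2)  from 1·(6,1) + (5,1)
step 3: (17, 3)  from 1·(11,2) + (6,1)
(x₁, y₁) = (17, 3);  17² − 32·3² = 1 ✓
(x_2, y_2) = (17·17 + 32·3·3, 17·3 + 3·17) = (577, 102)

17 3
577 102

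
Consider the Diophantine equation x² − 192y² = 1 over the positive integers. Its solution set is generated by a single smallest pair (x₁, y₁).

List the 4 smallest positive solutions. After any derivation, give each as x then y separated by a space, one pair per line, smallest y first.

97 7
18817 1358
3650401 263445
708158977 51106972

[13; 1,5,1,26] for √192; ℓ=4 ⇒ convergent index 3
k=0  a_k=13  p_k/q_k = 13/1
k=1  a_k=1  p_k/q_k = 14/1
k=2  a_k=5  p_k/q_k = 83/6
k=3  a_k=1  p_k/q_k = 97/7
fundamental: x₁=97, y₁=7  (since 9409 − 192·49 = 1)
(97+7√192)^2 = 18817 + 1358√192
(97+7√192)^3 = 3650401 + 263445√192
(97+7√192)^4 = 708158977 + 51106972√192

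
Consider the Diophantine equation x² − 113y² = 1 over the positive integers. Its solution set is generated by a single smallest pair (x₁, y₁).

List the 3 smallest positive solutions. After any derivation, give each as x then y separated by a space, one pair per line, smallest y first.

1204353 113296
2900932297217 272896754976
6987493029899166849 657328051091107760

√113 = [10; 1,1,1,2,2,1,1,1,20, …], period ℓ=9 (odd) → k=17
i=0: a=10 ⇒ p=10, q=1
i=1: a=1 ⇒ p=11, q=1
…
i=3: a=1 ⇒ p=32, q=3
i=4: a=2 ⇒ p=85, q=8
…
i=6: a=1 ⇒ p=287, q=27
…
i=8: a=1 ⇒ p=776, q=73
i=9: a=20 ⇒ p=16009, q=1506
…
i=11: a=1 ⇒ p=32794, q=3085
i=12: a=1 ⇒ p=49579, q=4664
i=13: a=2 ⇒ p=131952, q=12413
i=14: a=2 ⇒ p=313483, q=29490
i=15: a=1 ⇒ p=445435, q=41903
i=16: a=1 ⇒ p=758918, q=71393
i=17: a=1 ⇒ p=1204353, q=113296
(x₁, y₁) = (1204353, 113296);  1204353² − 113·113296² = 1 ✓
k=2:  x_2 = 1204353·1204353+113·113296·113296 = 2900932297217,  y_2 = 1204353·113296+113296·1204353 = 272896754976
k=3:  x_3 = 1204353·2900932297217+113·113296·272896754976 = 6987493029899166849,  y_3 = 1204353·272896754976+113296·2900932297217 = 657328051091107760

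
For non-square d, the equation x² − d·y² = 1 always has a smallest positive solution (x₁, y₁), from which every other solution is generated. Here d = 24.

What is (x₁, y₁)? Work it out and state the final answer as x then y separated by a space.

5 1

√24 = [4; 1,8, …], period ℓ=2 (even) → k=1
i=0: a=4 ⇒ p=4, q=1
i=1: a=1 ⇒ p=5, q=1
→ (5, 1).  Check: 5²=25, 24·1²=24, difference 1.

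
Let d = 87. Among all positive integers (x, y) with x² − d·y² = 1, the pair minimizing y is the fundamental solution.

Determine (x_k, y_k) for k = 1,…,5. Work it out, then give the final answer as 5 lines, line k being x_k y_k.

[9; 3,18] for √87; ℓ=2 ⇒ convergent index 1
a_0=9:  p_0=9·1+0=9,  q_0=9·0+1=1
a_1=3:  p_1=3·9+1=28,  q_1=3·1+0=3
→ (28, 3).  Check: 28²=784, 87·3²=783, difference 1.
n=2: (28,3)∘(28,3) = (28·28+87·3·3, 28·3+3·28) = (1567,168)
n=3: (1567,168)∘(28,3) = (28·1567+87·3·168, 28·168+3·1567) = (87724,9405)
n=4: (87724,9405)∘(28,3) = (28·87724+87·3·9405, 28·9405+3·87724) = (4910977,526512)
n=5: (4910977,526512)∘(28,3) = (28·4910977+87·3·526512, 28·526512+3·4910977) = (274926988,29475267)

28 3
1567 168
87724 9405
4910977 526512
274926988 29475267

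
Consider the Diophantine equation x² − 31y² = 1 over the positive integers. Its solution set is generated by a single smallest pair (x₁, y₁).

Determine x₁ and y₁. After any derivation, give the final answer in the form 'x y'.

1520 273

[5; 1,1,3,5,3,1,1,10] for √31; ℓ=8 ⇒ convergent index 7
a_0=5:  p_0=5·1+0=5,  q_0=5·0+1=1
a_1=1:  p_1=1·5+1=6,  q_1=1·1+0=1
a_2=1:  p_2=1·6+5=11,  q_2=1·1+1=2
…
a_4=5:  p_4=5·39+11=206,  q_4=5·7+2=37
a_5=3:  p_5=3·206+39=657,  q_5=3·37+7=118
a_6=1:  p_6=1·657+206=863,  q_6=1·118+37=155
a_7=1:  p_7=1·863+657=1520,  q_7=1·155+118=273
fundamental: x₁=1520, y₁=273  (since 2310400 − 31·74529 = 1)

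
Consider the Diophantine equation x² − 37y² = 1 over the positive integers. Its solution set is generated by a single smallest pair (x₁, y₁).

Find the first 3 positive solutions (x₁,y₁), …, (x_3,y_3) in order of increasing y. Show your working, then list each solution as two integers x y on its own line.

73 12
10657 1752
1555849 255780

d=37: √d = [6; 12] (ℓ=1, odd), read p_1/q_1
k=0  a_k=6  p_k/q_k = 6/1
k=1  a_k=12  p_k/q_k = 73/12
fundamental: x₁=73, y₁=12  (since 5329 − 37·144 = 1)
(x_2, y_2) = (73·73 + 37·12·12, 73·12 + 12·73) = (10657, 1752)
(x_3, y_3) = (73·10657 + 37·12·1752, 73·1752 + 12·10657) = (1555849, 255780)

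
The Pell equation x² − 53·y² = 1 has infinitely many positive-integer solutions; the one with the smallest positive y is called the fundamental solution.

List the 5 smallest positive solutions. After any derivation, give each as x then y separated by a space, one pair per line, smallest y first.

√53 → a₀=7, period (3,1,1,3,14); ℓ=5 odd so k=9
step 0: (7, 1)  from 7·(1,0) + (0,1)
…
step 4: (182, 25)  from 3·(51,7) + (29,4)
…
step 8: (18557, 2549)  from 1·(10578,1453) + (7979,1096)
step 9: (66249, 9100)  from 3·(18557,2549) + (10578,1453)
→ (66249, 9100).  Check: 66249²=4388930001, 53·9100²=4388930000, difference 1.
n=2: (66249,9100)∘(66249,9100) = (66249·66249+53·9100·9100, 66249·9100+9100·66249) = (8777860001,1205731800)
n=3: (8777860001,1205731800)∘(66249,9100) = (66249·8777860001+53·9100·1205731800, 66249·1205731800+9100·8777860001) = (1163048894346249,159757052027300)
n=4: (1163048894346249,159757052027300)∘(66249,9100) = (66249·1163048894346249+53·9100·159757052027300, 66249·159757052027300+9100·1163048894346249) = (154101652394311440001,21167489878307463600)
n=5: (154101652394311440001,21167489878307463600)∘(66249,9100) = (66249·154101652394311440001+53·9100·21167489878307463600, 66249·21167489878307463600+9100·154101652394311440001) = (20418160737778428282906249,2804650073736225260045500)

66249 9100
8777860001 1205731800
1163048894346249 159757052027300
154101652394311440001 21167489878307463600
20418160737778428282906249 2804650073736225260045500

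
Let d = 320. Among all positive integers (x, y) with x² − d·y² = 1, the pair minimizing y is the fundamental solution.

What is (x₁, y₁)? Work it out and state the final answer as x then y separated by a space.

161 9

d=320: √d = [17; 1,7,1,34] (ℓ=4, even), read p_3/q_3
step 0: (17, 1)  from 17·(1,0) + (0,1)
step 1: (18, 1)  from 1·(17,1) + (1,0)
step 2: (143, 8)  from 7·(18,1) + (17,1)
step 3: (161, 9)  from 1·(143,8) + (18,1)
(x₁, y₁) = (161, 9);  161² − 320·9² = 1 ✓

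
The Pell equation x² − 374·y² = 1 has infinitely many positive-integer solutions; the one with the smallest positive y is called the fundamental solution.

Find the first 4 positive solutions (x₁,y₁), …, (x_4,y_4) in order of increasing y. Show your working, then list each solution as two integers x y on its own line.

[19; 2,1,18,1,2,38] for √374; ℓ=6 ⇒ convergent index 5
step 0: (19, 1)  from 19·(1,0) + (0,1)
…
step 2: (58, 3)  from 1·(39,2) + (19,1)
step 3: (1083, 56)  from 18·(58,3) + (39,2)
step 4: (1141, 59)  from 1·(1083,56) + (58,3)
step 5: (3365, 174)  from 2·(1141,59) + (1083,56)
(x₁, y₁) = (3365, 174);  3365² − 374·174² = 1 ✓
(x_2, y_2) = (3365·3365 + 374·174·174, 3365·174 + 174·3365) = (22646449, 1171020)
(x_3, y_3) = (3365·22646449 + 374·174·1171020, 3365·1171020 + 174·22646449) = (152410598405, 7880964426)
(x_4, y_4) = (3365·152410598405 + 374·174·7880964426, 3365·7880964426 + 174·152410598405) = (1025723304619201, 53038889415960)

3365 174
22646449 1171020
152410598405 7880964426
1025723304619201 53038889415960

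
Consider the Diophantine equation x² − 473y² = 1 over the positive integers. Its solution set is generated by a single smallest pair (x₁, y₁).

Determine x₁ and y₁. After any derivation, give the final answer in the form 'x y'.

87 4

√473 = [21; 1,2,1,42, …], period ℓ=4 (even) → k=3
step 0: (21, 1)  from 21·(1,0) + (0,1)
step 1: (22, 1)  from 1·(21,1) + (1,0)
step 2: (65, 3)  from 2·(22,1) + (21,1)
step 3: (87, 4)  from 1·(65,3) + (22,1)
(x₁, y₁) = (87, 4);  87² − 473·4² = 1 ✓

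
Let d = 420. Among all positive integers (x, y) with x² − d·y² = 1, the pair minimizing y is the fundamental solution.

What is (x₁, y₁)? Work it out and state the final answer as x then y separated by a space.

41 2

√420 = [20; 2,40, …], period ℓ=2 (even) → k=1
step 0: (20, 1)  from 20·(1,0) + (0,1)
step 1: (41, 2)  from 2·(20,1) + (1,0)
fundamental: x₁=41, y₁=2  (since 1681 − 420·4 = 1)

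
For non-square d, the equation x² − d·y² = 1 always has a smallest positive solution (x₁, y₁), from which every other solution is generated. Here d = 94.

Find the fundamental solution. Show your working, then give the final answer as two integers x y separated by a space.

2143295 221064

√94 = [9; 1,2,3,1,1,…,2,1,18, …], period ℓ=16 (even) → k=15
a_0=9:  p_0=9·1+0=9,  q_0=9·0+1=1
…
a_9=1:  p_9=1·12953+1464=14417,  q_9=1·1336+151=1487
a_10=5:  p_10=5·14417+12953=85038,  q_10=5·1487+1336=8771
…
a_13=3:  p_13=3·184493+99455=652934,  q_13=3·19029+10258=67345
a_14=2:  p_14=2·652934+184493=1490361,  q_14=2·67345+19029=153719
a_15=1:  p_15=1·1490361+652934=2143295,  q_15=1·153719+67345=221064
→ (2143295, 221064).  Check: 2143295²=4593713457025, 94·221064²=4593713457024, difference 1.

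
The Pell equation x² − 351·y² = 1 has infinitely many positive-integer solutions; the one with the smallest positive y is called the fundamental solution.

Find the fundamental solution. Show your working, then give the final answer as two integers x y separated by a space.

62425 3332

[18; 1,2,1,3,2,2,2,3,1,2,1,36] for √351; ℓ=12 ⇒ convergent index 11
a_0=18:  p_0=18·1+0=18,  q_0=18·0+1=1
…
a_2=2:  p_2=2·19+18=56,  q_2=2·1+1=3
…
a_4=3:  p_4=3·75+56=281,  q_4=3·4+3=15
…
a_10=2:  p_10=2·16543+12796=45882,  q_10=2·883+683=2449
a_11=1:  p_11=1·45882+16543=62425,  q_11=1·2449+883=3332
→ (62425, 3332).  Check: 62425²=3896880625, 351·3332²=3896880624, difference 1.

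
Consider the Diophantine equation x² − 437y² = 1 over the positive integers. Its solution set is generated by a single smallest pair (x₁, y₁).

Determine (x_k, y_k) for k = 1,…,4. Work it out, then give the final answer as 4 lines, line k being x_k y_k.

4599 220
42301601 2023560
389090121399 18612704660
3578850894326401 171199655439120

√437 = [20; 1,9,2,9,1,40, …], period ℓ=6 (even) → k=5
i=0: a=20 ⇒ p=20, q=1
…
i=4: a=9 ⇒ p=4160, q=199
i=5: a=1 ⇒ p=4599, q=220
fundamental: x₁=4599, y₁=220  (since 21150801 − 437·48400 = 1)
k=2:  x_2 = 4599·4599+437·220·220 = 42301601,  y_2 = 4599·220+220·4599 = 2023560
k=3:  x_3 = 4599·42301601+437·220·2023560 = 389090121399,  y_3 = 4599·2023560+220·42301601 = 18612704660
k=4:  x_4 = 4599·389090121399+437·220·18612704660 = 3578850894326401,  y_4 = 4599·18612704660+220·389090121399 = 171199655439120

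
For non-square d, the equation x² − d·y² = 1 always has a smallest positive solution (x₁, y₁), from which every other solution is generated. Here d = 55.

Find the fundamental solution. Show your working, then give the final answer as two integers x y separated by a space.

√55 → a₀=7, period (2,2,2,14); ℓ=4 even so k=3
i=0: a=7 ⇒ p=7, q=1
i=1: a=2 ⇒ p=15, q=2
i=2: a=2 ⇒ p=37, q=5
i=3: a=2 ⇒ p=89, q=12
→ (89, 12).  Check: 89²=7921, 55·12²=7920, difference 1.

89 12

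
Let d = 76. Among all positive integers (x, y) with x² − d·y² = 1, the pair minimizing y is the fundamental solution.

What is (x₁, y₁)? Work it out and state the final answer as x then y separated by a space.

57799 6630

[8; 1,2,1,1,5,4,5,1,1,2,1,16] for √76; ℓ=12 ⇒ convergent index 11
i=0: a=8 ⇒ p=8, q=1
…
i=4: a=1 ⇒ p=61, q=7
i=5: a=5 ⇒ p=340, q=39
i=6: a=4 ⇒ p=1421, q=163
…
i=9: a=1 ⇒ p=16311, q=1871
i=10: a=2 ⇒ p=41488, q=4759
i=11: a=1 ⇒ p=57799, q=6630
(x₁, y₁) = (57799, 6630);  57799² − 76·6630² = 1 ✓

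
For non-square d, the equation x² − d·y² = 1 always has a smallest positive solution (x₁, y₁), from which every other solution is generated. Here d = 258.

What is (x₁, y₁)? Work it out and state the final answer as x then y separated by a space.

257 16

√258 = [16; 16,32, …], period ℓ=2 (even) → k=1
i=0: a=16 ⇒ p=16, q=1
i=1: a=16 ⇒ p=257, q=16
→ (257, 16).  Check: 257²=66049, 258·16²=66048, difference 1.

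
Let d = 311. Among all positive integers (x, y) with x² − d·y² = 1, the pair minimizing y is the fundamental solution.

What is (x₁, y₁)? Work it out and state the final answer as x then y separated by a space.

16883880 957397

d=311: √d = [17; 1,1,1,2,1,…,1,1,34] (ℓ=16, even), read p_15/q_15
step 0: (17, 1)  from 17·(1,0) + (0,1)
…
step 2: (35, 2)  from 1·(18,1) + (17,1)
step 3: (53, 3)  from 1·(35,2) + (18,1)
step 4: (141, 8)  from 2·(53,3) + (35,2)
step 5: (194, 11)  from 1·(141,8) + (53,3)
step 6: (1305, 74)  from 6·(194,11) + (141,8)
step 7: (4109, 233)  from 3·(1305,74) + (194,11)
step 8: (71158, 4035)  from 17·(4109,233) + (1305,74)
step 9: (217583, 12338)  from 3·(71158,4035) + (4109,233)
step 10: (1376656, 78063)  from 6·(217583,12338) + (71158,4035)
step 11: (1594239, 90401)  from 1·(1376656,78063) + (217583,12338)
step 12: (4565134, 258865)  from 2·(1594239,90401) + (1376656,78063)
step 13: (6159373, 349266)  from 1·(4565134,258865) + (1594239,90401)
step 14: (10724507, 608131)  from 1·(6159373,349266) + (4565134,258865)
step 15: (16883880, 957397)  from 1·(10724507,608131) + (6159373,349266)
(x₁, y₁) = (16883880, 957397);  16883880² − 311·957397² = 1 ✓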